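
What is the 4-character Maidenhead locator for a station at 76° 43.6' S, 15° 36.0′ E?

JB73

Offset from 180°W / 90°S: lon 195.60°, lat 13.27°.
Field: 195.60/20 → 9 → J, 13.27/10 → 1 → B; chars JB.
Square: 15.60/2 → 7, 3.27/1 → 3; chars 73.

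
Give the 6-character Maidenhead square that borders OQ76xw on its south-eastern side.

OQ86av

Longitude subsquare x = 23; +1 → 24, wraps to 0 = a, carry into square.
Longitude square 7; +1 → 8.
Latitude subsquare w = 22; −1 → 21 = v.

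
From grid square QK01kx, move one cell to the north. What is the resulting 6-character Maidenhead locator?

QK02ka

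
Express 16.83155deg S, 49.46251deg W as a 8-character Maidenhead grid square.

Add 180° to longitude and 90° to latitude: 130.53749, 73.16845.
Field: 130.53749/20 → 6 → G, 73.16845/10 → 7 → H; chars GH.
Square: 10.53749/2 → 5, 3.16845/1 → 3; chars 53.
Subsquare: 0.53749/0.0833333 → 6 → g, 0.16845/0.0416667 → 4 → e; chars ge.
Extended square: 0.03749/0.00833333 → 4, 0.00178/0.00416667 → 0; chars 40.

GH53ge40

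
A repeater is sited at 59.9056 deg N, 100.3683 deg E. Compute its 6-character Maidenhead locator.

Offset from 180°W / 90°S: lon 280.3683°, lat 149.9056°.
Field: 280.3683/20 → 14 → O, 149.9056/10 → 14 → O; chars OO.
Square: 0.3683/2 → 0, 9.9056/1 → 9; chars 09.
Subsquare: 0.3683/0.0833333 → 4 → e, 0.9056/0.0416667 → 21 → v; chars ev.

OO09ev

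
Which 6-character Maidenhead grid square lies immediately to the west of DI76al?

Longitude subsquare a = 0; −1 → -1, wraps to 23 = x, carry into square.
Longitude square 7; −1 → 6.
The latitude characters are unchanged.

DI66xl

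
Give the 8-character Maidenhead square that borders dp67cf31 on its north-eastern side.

DP67cf42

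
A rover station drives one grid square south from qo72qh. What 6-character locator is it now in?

Latitude subsquare h = 7; −1 → 6 = g.
The longitude characters are unchanged.

QO72qg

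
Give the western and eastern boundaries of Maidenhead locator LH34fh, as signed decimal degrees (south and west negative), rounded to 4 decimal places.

46.4167, 46.5000

Field L=11, H=7: +11·20° lon, +7·10° lat → SW at lon 40°, lat -20°.
Square 3, 4: +3·2° lon, +4·1° lat → SW at lon 46°, lat -16°.
Subsquare f=5, h=7: +5·0.0833333° lon, +7·0.0416667° lat → SW at lon 46.4167°, lat -15.7083°.
Cell spans 0.0833333° lon × 0.0416667° lat.
west 46.4167, east 46.5000.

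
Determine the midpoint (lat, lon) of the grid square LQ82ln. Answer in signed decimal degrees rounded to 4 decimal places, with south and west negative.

72.5625, 56.9583

Field L=11, Q=16: +11·20° lon, +16·10° lat → SW at lon 40°, lat 70°.
Square 8, 2: +8·2° lon, +2·1° lat → SW at lon 56°, lat 72°.
Subsquare l=11, n=13: +11·0.0833333° lon, +13·0.0416667° lat → SW at lon 56.9167°, lat 72.5417°.
Cell spans 0.0833333° lon × 0.0416667° lat. Centre is SW corner plus half of each.
latitude 72.5625, longitude 56.9583.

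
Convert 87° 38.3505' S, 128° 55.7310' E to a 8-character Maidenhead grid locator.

Shift to the Maidenhead origin (180°W, 90°S): lon 308.92885, lat 2.36083.
Field: lon ⌊308.92885/20⌋ = 15 → P; lat ⌊2.36083/10⌋ = 0 → A.
Square: lon ⌊8.92885/2⌋ = 4; lat ⌊2.36083/1⌋ = 2.
Subsquare: lon ⌊0.92885/0.0833333⌋ = 11 → l; lat ⌊0.36083/0.0416667⌋ = 8 → i.
Extended square: lon ⌊0.01218/0.00833333⌋ = 1; lat ⌊0.02749/0.00416667⌋ = 6.

PA42li16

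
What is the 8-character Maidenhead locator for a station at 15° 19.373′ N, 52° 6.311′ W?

GK35wh77

Shift to the Maidenhead origin (180°W, 90°S): lon 127.89482, lat 105.32288.
Field: 127.89482/20 → 6 → G, 105.32288/10 → 10 → K; chars GK.
Square: 7.89482/2 → 3, 5.32288/1 → 5; chars 35.
Subsquare: 1.89482/0.0833333 → 22 → w, 0.32288/0.0416667 → 7 → h; chars wh.
Extended square: 0.06148/0.00833333 → 7, 0.03122/0.00416667 → 7; chars 77.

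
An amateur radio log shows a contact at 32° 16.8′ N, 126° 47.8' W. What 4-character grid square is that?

Offset from 180°W / 90°S: lon 53.20°, lat 122.28°.
Field (20°×10°, letters A–R): 53.20/20 → 2 → C, 122.28/10 → 12 → M; chars CM.
Square (2°×1°, digits 0–9): 13.20/2 → 6, 2.28/1 → 2; chars 62.

CM62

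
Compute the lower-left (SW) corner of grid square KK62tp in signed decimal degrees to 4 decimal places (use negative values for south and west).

Field K=10, K=10: +10·20° lon, +10·10° lat → SW at lon 20°, lat 10°.
Square 6, 2: +6·2° lon, +2·1° lat → SW at lon 32°, lat 12°.
Subsquare t=19, p=15: +19·0.0833333° lon, +15·0.0416667° lat → SW at lon 33.5833°, lat 12.625°.
latitude 12.6250, longitude 33.5833.

12.6250, 33.5833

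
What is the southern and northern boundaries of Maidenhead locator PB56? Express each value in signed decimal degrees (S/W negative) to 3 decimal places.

Field P=15, B=1: +15·20° lon, +1·10° lat → SW at lon 120°, lat -80°.
Square 5, 6: +5·2° lon, +6·1° lat → SW at lon 130°, lat -74°.
Cell spans 2° lon × 1° lat.
south -74.000, north -73.000.

-74.000, -73.000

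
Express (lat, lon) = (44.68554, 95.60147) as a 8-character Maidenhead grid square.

NN74tq24

Add 180° to longitude and 90° to latitude: 275.60147, 134.68554.
Field (20°×10°, letters A–R): lon ⌊275.60147/20⌋ = 13 → N; lat ⌊134.68554/10⌋ = 13 → N.
Square (2°×1°, digits 0–9): lon ⌊15.60147/2⌋ = 7; lat ⌊4.68554/1⌋ = 4.
Subsquare (5′×2.5′, letters a–x): lon ⌊1.60147/0.0833333⌋ = 19 → t; lat ⌊0.68554/0.0416667⌋ = 16 → q.
Extended square (30″×15″, digits 0–9): lon ⌊0.01814/0.00833333⌋ = 2; lat ⌊0.01887/0.00416667⌋ = 4.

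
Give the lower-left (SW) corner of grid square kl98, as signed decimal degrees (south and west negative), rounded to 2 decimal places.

Field K=10, L=11: +10·20° lon, +11·10° lat → SW at lon 20°, lat 20°.
Square 9, 8: +9·2° lon, +8·1° lat → SW at lon 38°, lat 28°.
latitude 28.00, longitude 38.00.

28.00, 38.00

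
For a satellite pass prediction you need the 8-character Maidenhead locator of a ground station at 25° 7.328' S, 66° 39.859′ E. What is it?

MG34hv90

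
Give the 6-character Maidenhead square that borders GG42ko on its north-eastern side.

GG42lp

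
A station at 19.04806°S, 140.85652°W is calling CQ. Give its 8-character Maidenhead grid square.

Add 180° to longitude and 90° to latitude: 39.14348, 70.95194.
Field (20°×10°, letters A–R): 39.14348/20 → 1 → B, 70.95194/10 → 7 → H; chars BH.
Square (2°×1°, digits 0–9): 19.14348/2 → 9, 0.95194/1 → 0; chars 90.
Subsquare (5′×2.5′, letters a–x): 1.14348/0.0833333 → 13 → n, 0.95194/0.0416667 → 22 → w; chars nw.
Extended square (30″×15″, digits 0–9): 0.06015/0.00833333 → 7, 0.03527/0.00416667 → 8; chars 78.

BH90nw78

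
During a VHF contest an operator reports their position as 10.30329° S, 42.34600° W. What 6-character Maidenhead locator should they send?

GH89tq

Offset from 180°W / 90°S: lon 137.6540°, lat 79.6967°.
Field: lon ⌊137.6540/20⌋ = 6 → G; lat ⌊79.6967/10⌋ = 7 → H.
Square: lon ⌊17.6540/2⌋ = 8; lat ⌊9.6967/1⌋ = 9.
Subsquare: lon ⌊1.6540/0.0833333⌋ = 19 → t; lat ⌊0.6967/0.0416667⌋ = 16 → q.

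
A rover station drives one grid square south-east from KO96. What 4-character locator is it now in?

Longitude square 9; +1 → 10, wraps to 0, carry into field.
Longitude field K = 10; +1 → 11 = L.
Latitude square 6; −1 → 5.

LO05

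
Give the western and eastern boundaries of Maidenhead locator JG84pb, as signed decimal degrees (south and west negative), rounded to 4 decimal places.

17.2500, 17.3333

Field J=9, G=6: +9·20° lon, +6·10° lat → SW at lon 0°, lat -30°.
Square 8, 4: +8·2° lon, +4·1° lat → SW at lon 16°, lat -26°.
Subsquare p=15, b=1: +15·0.0833333° lon, +1·0.0416667° lat → SW at lon 17.25°, lat -25.9583°.
Cell spans 0.0833333° lon × 0.0416667° lat.
west 17.2500, east 17.3333.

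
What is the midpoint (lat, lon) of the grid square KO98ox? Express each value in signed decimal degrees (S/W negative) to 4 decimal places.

Field K=10, O=14: +10·20° lon, +14·10° lat → SW at lon 20°, lat 50°.
Square 9, 8: +9·2° lon, +8·1° lat → SW at lon 38°, lat 58°.
Subsquare o=14, x=23: +14·0.0833333° lon, +23·0.0416667° lat → SW at lon 39.1667°, lat 58.9583°.
Cell spans 0.0833333° lon × 0.0416667° lat. Centre is SW corner plus half of each.
latitude 58.9792, longitude 39.2083.

58.9792, 39.2083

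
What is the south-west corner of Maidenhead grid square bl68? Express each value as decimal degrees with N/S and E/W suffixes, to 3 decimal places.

Field B=1, L=11: +1·20° lon, +11·10° lat → SW at lon -160°, lat 20°.
Square 6, 8: +6·2° lon, +8·1° lat → SW at lon -148°, lat 28°.
latitude 28.000° N, longitude 148.000° W.

28.000° N, 148.000° W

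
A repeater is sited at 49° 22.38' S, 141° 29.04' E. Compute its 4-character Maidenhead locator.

Offset from 180°W / 90°S: lon 321.48°, lat 40.63°.
Field: 321.48/20 → 16 → Q, 40.63/10 → 4 → E; chars QE.
Square: 1.48/2 → 0, 0.63/1 → 0; chars 00.

QE00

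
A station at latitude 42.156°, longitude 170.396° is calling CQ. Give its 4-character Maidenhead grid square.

RN52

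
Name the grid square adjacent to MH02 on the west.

LH92

Longitude square 0; −1 → -1, wraps to 9, carry into field.
Longitude field M = 12; −1 → 11 = L.
The latitude characters are unchanged.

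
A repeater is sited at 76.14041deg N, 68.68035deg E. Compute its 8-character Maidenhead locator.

MQ46id13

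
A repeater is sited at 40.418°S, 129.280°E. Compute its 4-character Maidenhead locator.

Offset from 180°W / 90°S: lon 309.28°, lat 49.58°.
Field: lon ⌊309.28/20⌋ = 15 → P; lat ⌊49.58/10⌋ = 4 → E.
Square: lon ⌊9.28/2⌋ = 4; lat ⌊9.58/1⌋ = 9.

PE49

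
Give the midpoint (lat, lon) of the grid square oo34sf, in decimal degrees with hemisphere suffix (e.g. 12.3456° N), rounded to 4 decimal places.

54.2292° N, 107.5417° E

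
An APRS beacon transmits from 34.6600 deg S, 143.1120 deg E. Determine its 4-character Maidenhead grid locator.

QF15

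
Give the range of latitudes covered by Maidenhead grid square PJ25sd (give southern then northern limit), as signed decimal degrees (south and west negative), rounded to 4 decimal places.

5.1250, 5.1667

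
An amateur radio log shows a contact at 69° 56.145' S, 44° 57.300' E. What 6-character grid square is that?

LC20lb

Shift to the Maidenhead origin (180°W, 90°S): lon 224.9550, lat 20.0643.
Field: 224.9550/20 → 11 → L, 20.0643/10 → 2 → C; chars LC.
Square: 4.9550/2 → 2, 0.0643/1 → 0; chars 20.
Subsquare: 0.9550/0.0833333 → 11 → l, 0.0643/0.0416667 → 1 → b; chars lb.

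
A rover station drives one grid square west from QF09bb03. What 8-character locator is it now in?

QF09ab93

Longitude extended square 0; −1 → -1, wraps to 9, carry into subsquare.
Longitude subsquare b = 1; −1 → 0 = a.
The latitude characters are unchanged.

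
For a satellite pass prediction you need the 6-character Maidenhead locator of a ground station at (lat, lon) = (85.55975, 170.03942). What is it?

RR55an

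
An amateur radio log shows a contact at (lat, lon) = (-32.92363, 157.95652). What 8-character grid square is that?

Shift to the Maidenhead origin (180°W, 90°S): lon 337.95652, lat 57.07637.
Field: lon ⌊337.95652/20⌋ = 16 → Q; lat ⌊57.07637/10⌋ = 5 → F.
Square: lon ⌊17.95652/2⌋ = 8; lat ⌊7.07637/1⌋ = 7.
Subsquare: lon ⌊1.95652/0.0833333⌋ = 23 → x; lat ⌊0.07637/0.0416667⌋ = 1 → b.
Extended square: lon ⌊0.03985/0.00833333⌋ = 4; lat ⌊0.03470/0.00416667⌋ = 8.

QF87xb48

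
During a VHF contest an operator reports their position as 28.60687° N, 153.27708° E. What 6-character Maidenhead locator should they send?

QL68po

Offset from 180°W / 90°S: lon 333.2771°, lat 118.6069°.
Field: lon ⌊333.2771/20⌋ = 16 → Q; lat ⌊118.6069/10⌋ = 11 → L.
Square: lon ⌊13.2771/2⌋ = 6; lat ⌊8.6069/1⌋ = 8.
Subsquare: lon ⌊1.2771/0.0833333⌋ = 15 → p; lat ⌊0.6069/0.0416667⌋ = 14 → o.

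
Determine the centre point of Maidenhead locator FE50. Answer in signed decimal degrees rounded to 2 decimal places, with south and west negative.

Field F=5, E=4: +5·20° lon, +4·10° lat → SW at lon -80°, lat -50°.
Square 5, 0: +5·2° lon, +0·1° lat → SW at lon -70°, lat -50°.
Cell spans 2° lon × 1° lat. Centre is SW corner plus half of each.
latitude -49.50, longitude -69.00.

-49.50, -69.00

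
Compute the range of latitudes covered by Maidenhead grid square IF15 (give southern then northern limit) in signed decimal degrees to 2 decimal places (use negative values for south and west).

Field I=8, F=5: +8·20° lon, +5·10° lat → SW at lon -20°, lat -40°.
Square 1, 5: +1·2° lon, +5·1° lat → SW at lon -18°, lat -35°.
Cell spans 2° lon × 1° lat.
south -35.00, north -34.00.

-35.00, -34.00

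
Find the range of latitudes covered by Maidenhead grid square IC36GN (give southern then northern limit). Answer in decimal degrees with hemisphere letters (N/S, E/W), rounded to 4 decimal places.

Field I=8, C=2: +8·20° lon, +2·10° lat → SW at lon -20°, lat -70°.
Square 3, 6: +3·2° lon, +6·1° lat → SW at lon -14°, lat -64°.
Subsquare g=6, n=13: +6·0.0833333° lon, +13·0.0416667° lat → SW at lon -13.5°, lat -63.4583°.
Cell spans 0.0833333° lon × 0.0416667° lat.
south 63.4583° S, north 63.4167° S.

63.4583° S, 63.4167° S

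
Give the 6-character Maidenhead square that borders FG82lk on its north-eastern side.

Longitude subsquare l = 11; +1 → 12 = m.
Latitude subsquare k = 10; +1 → 11 = l.

FG82ml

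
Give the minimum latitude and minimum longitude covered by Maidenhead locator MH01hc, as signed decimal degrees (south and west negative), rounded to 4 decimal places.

-18.9167, 60.5833

Field M=12, H=7: +12·20° lon, +7·10° lat → SW at lon 60°, lat -20°.
Square 0, 1: +0·2° lon, +1·1° lat → SW at lon 60°, lat -19°.
Subsquare h=7, c=2: +7·0.0833333° lon, +2·0.0416667° lat → SW at lon 60.5833°, lat -18.9167°.
latitude -18.9167, longitude 60.5833.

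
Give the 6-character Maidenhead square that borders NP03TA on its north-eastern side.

NP03ub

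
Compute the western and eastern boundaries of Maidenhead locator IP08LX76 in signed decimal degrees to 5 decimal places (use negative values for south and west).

Field I=8, P=15: +8·20° lon, +15·10° lat → SW at lon -20°, lat 60°.
Square 0, 8: +0·2° lon, +8·1° lat → SW at lon -20°, lat 68°.
Subsquare l=11, x=23: +11·0.0833333° lon, +23·0.0416667° lat → SW at lon -19.0833°, lat 68.9583°.
Extended square 7, 6: +7·0.00833333° lon, +6·0.00416667° lat → SW at lon -19.025°, lat 68.9833°.
Cell spans 0.00833333° lon × 0.00416667° lat.
west -19.02500, east -19.01667.

-19.02500, -19.01667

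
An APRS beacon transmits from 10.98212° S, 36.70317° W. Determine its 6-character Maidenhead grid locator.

HH19pa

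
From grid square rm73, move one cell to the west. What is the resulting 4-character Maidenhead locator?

Longitude square 7; −1 → 6.
The latitude characters are unchanged.

RM63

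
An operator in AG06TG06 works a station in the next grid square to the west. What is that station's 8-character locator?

Longitude extended square 0; −1 → -1, wraps to 9, carry into subsquare.
Longitude subsquare t = 19; −1 → 18 = s.
The latitude characters are unchanged.

AG06sg96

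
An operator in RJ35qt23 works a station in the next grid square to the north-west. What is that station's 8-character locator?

RJ35qt14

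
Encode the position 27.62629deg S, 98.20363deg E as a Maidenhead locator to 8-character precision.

NG92ci49

Add 180° to longitude and 90° to latitude: 278.20363, 62.37371.
Field (20°×10°, letters A–R): lon ⌊278.20363/20⌋ = 13 → N; lat ⌊62.37371/10⌋ = 6 → G.
Square (2°×1°, digits 0–9): lon ⌊18.20363/2⌋ = 9; lat ⌊2.37371/1⌋ = 2.
Subsquare (5′×2.5′, letters a–x): lon ⌊0.20363/0.0833333⌋ = 2 → c; lat ⌊0.37371/0.0416667⌋ = 8 → i.
Extended square (30″×15″, digits 0–9): lon ⌊0.03696/0.00833333⌋ = 4; lat ⌊0.04038/0.00416667⌋ = 9.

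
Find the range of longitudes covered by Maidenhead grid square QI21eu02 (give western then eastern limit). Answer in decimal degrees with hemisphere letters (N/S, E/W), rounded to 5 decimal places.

Field Q=16, I=8: +16·20° lon, +8·10° lat → SW at lon 140°, lat -10°.
Square 2, 1: +2·2° lon, +1·1° lat → SW at lon 144°, lat -9°.
Subsquare e=4, u=20: +4·0.0833333° lon, +20·0.0416667° lat → SW at lon 144.333°, lat -8.16667°.
Extended square 0, 2: +0·0.00833333° lon, +2·0.00416667° lat → SW at lon 144.333°, lat -8.15833°.
Cell spans 0.00833333° lon × 0.00416667° lat.
west 144.33333° E, east 144.34167° E.

144.33333° E, 144.34167° E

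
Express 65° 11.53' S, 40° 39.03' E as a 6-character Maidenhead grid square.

LC04ht

Shift to the Maidenhead origin (180°W, 90°S): lon 220.6505, lat 24.8078.
Field (20°×10°, letters A–R): 220.6505/20 → 11 → L, 24.8078/10 → 2 → C; chars LC.
Square (2°×1°, digits 0–9): 0.6505/2 → 0, 4.8078/1 → 4; chars 04.
Subsquare (5′×2.5′, letters a–x): 0.6505/0.0833333 → 7 → h, 0.8078/0.0416667 → 19 → t; chars ht.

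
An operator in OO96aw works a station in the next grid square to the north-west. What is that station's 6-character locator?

OO86xx

Longitude subsquare a = 0; −1 → -1, wraps to 23 = x, carry into square.
Longitude square 9; −1 → 8.
Latitude subsquare w = 22; +1 → 23 = x.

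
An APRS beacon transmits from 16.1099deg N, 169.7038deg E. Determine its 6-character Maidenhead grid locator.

RK46uc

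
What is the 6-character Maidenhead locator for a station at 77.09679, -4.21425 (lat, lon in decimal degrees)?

IQ77vc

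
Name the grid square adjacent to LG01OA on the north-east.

LG01pb

Longitude subsquare o = 14; +1 → 15 = p.
Latitude subsquare a = 0; +1 → 1 = b.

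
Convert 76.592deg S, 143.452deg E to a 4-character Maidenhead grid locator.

QB13

Add 180° to longitude and 90° to latitude: 323.45, 13.41.
Field: lon ⌊323.45/20⌋ = 16 → Q; lat ⌊13.41/10⌋ = 1 → B.
Square: lon ⌊3.45/2⌋ = 1; lat ⌊3.41/1⌋ = 3.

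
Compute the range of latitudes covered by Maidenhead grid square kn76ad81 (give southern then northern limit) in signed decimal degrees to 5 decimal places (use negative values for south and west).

46.12917, 46.13333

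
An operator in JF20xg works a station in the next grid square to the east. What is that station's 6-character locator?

Longitude subsquare x = 23; +1 → 24, wraps to 0 = a, carry into square.
Longitude square 2; +1 → 3.
The latitude characters are unchanged.

JF30ag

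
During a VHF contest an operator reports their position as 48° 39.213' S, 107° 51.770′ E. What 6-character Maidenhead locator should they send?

OE31wi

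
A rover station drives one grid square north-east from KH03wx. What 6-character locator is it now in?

Longitude subsquare w = 22; +1 → 23 = x.
Latitude subsquare x = 23; +1 → 24, wraps to 0 = a, carry into square.
Latitude square 3; +1 → 4.

KH04xa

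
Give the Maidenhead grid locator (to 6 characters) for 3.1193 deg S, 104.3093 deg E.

OI26dv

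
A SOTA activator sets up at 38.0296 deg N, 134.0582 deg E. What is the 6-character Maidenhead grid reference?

Shift to the Maidenhead origin (180°W, 90°S): lon 314.0582, lat 128.0296.
Field: lon ⌊314.0582/20⌋ = 15 → P; lat ⌊128.0296/10⌋ = 12 → M.
Square: lon ⌊14.0582/2⌋ = 7; lat ⌊8.0296/1⌋ = 8.
Subsquare: lon ⌊0.0582/0.0833333⌋ = 0 → a; lat ⌊0.0296/0.0416667⌋ = 0 → a.

PM78aa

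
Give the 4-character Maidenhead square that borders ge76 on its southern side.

GE75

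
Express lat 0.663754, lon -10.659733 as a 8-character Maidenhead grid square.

Offset from 180°W / 90°S: lon 169.34027°, lat 90.66375°.
Field: lon ⌊169.34027/20⌋ = 8 → I; lat ⌊90.66375/10⌋ = 9 → J.
Square: lon ⌊9.34027/2⌋ = 4; lat ⌊0.66375/1⌋ = 0.
Subsquare: lon ⌊1.34027/0.0833333⌋ = 16 → q; lat ⌊0.66375/0.0416667⌋ = 15 → p.
Extended square: lon ⌊0.00693/0.00833333⌋ = 0; lat ⌊0.03875/0.00416667⌋ = 9.

IJ40qp09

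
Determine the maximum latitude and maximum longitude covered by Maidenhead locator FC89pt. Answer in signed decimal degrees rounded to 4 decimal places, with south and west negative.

Field F=5, C=2: +5·20° lon, +2·10° lat → SW at lon -80°, lat -70°.
Square 8, 9: +8·2° lon, +9·1° lat → SW at lon -64°, lat -61°.
Subsquare p=15, t=19: +15·0.0833333° lon, +19·0.0416667° lat → SW at lon -62.75°, lat -60.2083°.
Cell spans 0.0833333° lon × 0.0416667° lat. NE corner is SW corner plus one full cell.
latitude -60.1667, longitude -62.6667.

-60.1667, -62.6667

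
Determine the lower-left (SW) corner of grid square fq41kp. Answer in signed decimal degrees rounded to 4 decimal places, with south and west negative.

71.6250, -71.1667

Field F=5, Q=16: +5·20° lon, +16·10° lat → SW at lon -80°, lat 70°.
Square 4, 1: +4·2° lon, +1·1° lat → SW at lon -72°, lat 71°.
Subsquare k=10, p=15: +10·0.0833333° lon, +15·0.0416667° lat → SW at lon -71.1667°, lat 71.625°.
latitude 71.6250, longitude -71.1667.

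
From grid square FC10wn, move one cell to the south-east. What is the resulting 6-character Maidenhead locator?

FC10xm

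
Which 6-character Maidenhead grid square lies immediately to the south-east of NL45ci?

Longitude subsquare c = 2; +1 → 3 = d.
Latitude subsquare i = 8; −1 → 7 = h.

NL45dh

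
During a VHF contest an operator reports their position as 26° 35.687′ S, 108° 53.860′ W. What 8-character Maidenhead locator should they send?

DG53nj27

Shift to the Maidenhead origin (180°W, 90°S): lon 71.10233, lat 63.40522.
Field: 71.10233/20 → 3 → D, 63.40522/10 → 6 → G; chars DG.
Square: 11.10233/2 → 5, 3.40522/1 → 3; chars 53.
Subsquare: 1.10233/0.0833333 → 13 → n, 0.40522/0.0416667 → 9 → j; chars nj.
Extended square: 0.01900/0.00833333 → 2, 0.03022/0.00416667 → 7; chars 27.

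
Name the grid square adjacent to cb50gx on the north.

Latitude subsquare x = 23; +1 → 24, wraps to 0 = a, carry into square.
Latitude square 0; +1 → 1.
The longitude characters are unchanged.

CB51ga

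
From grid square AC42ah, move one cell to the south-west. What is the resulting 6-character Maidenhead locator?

AC32xg

Longitude subsquare a = 0; −1 → -1, wraps to 23 = x, carry into square.
Longitude square 4; −1 → 3.
Latitude subsquare h = 7; −1 → 6 = g.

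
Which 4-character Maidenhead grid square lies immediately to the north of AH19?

AI10

Latitude square 9; +1 → 10, wraps to 0, carry into field.
Latitude field H = 7; +1 → 8 = I.
The longitude characters are unchanged.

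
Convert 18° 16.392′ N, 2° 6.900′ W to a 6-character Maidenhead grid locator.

IK88wg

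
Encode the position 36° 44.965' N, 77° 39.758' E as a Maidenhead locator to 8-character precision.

Add 180° to longitude and 90° to latitude: 257.66263, 126.74942.
Field: lon ⌊257.66263/20⌋ = 12 → M; lat ⌊126.74942/10⌋ = 12 → M.
Square: lon ⌊17.66263/2⌋ = 8; lat ⌊6.74942/1⌋ = 6.
Subsquare: lon ⌊1.66263/0.0833333⌋ = 19 → t; lat ⌊0.74942/0.0416667⌋ = 17 → r.
Extended square: lon ⌊0.07930/0.00833333⌋ = 9; lat ⌊0.04108/0.00416667⌋ = 9.

MM86tr99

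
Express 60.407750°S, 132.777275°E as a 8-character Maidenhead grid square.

PC69jo32

Shift to the Maidenhead origin (180°W, 90°S): lon 312.77728, lat 29.59225.
Field (20°×10°, letters A–R): 312.77728/20 → 15 → P, 29.59225/10 → 2 → C; chars PC.
Square (2°×1°, digits 0–9): 12.77728/2 → 6, 9.59225/1 → 9; chars 69.
Subsquare (5′×2.5′, letters a–x): 0.77728/0.0833333 → 9 → j, 0.59225/0.0416667 → 14 → o; chars jo.
Extended square (30″×15″, digits 0–9): 0.02728/0.00833333 → 3, 0.00892/0.00416667 → 2; chars 32.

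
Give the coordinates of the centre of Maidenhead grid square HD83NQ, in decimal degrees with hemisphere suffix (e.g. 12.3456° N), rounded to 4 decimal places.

Field H=7, D=3: +7·20° lon, +3·10° lat → SW at lon -40°, lat -60°.
Square 8, 3: +8·2° lon, +3·1° lat → SW at lon -24°, lat -57°.
Subsquare n=13, q=16: +13·0.0833333° lon, +16·0.0416667° lat → SW at lon -22.9167°, lat -56.3333°.
Cell spans 0.0833333° lon × 0.0416667° lat. Centre is SW corner plus half of each.
latitude 56.3125° S, longitude 22.8750° W.

56.3125° S, 22.8750° W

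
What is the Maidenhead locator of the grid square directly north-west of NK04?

MK95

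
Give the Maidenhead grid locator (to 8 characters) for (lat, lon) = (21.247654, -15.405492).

Offset from 180°W / 90°S: lon 164.59451°, lat 111.24765°.
Field (20°×10°, letters A–R): lon ⌊164.59451/20⌋ = 8 → I; lat ⌊111.24765/10⌋ = 11 → L.
Square (2°×1°, digits 0–9): lon ⌊4.59451/2⌋ = 2; lat ⌊1.24765/1⌋ = 1.
Subsquare (5′×2.5′, letters a–x): lon ⌊0.59451/0.0833333⌋ = 7 → h; lat ⌊0.24765/0.0416667⌋ = 5 → f.
Extended square (30″×15″, digits 0–9): lon ⌊0.01117/0.00833333⌋ = 1; lat ⌊0.03932/0.00416667⌋ = 9.

IL21hf19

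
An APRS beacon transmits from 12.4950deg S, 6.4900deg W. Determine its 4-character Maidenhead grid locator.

IH67

Add 180° to longitude and 90° to latitude: 173.51, 77.50.
Field: 173.51/20 → 8 → I, 77.50/10 → 7 → H; chars IH.
Square: 13.51/2 → 6, 7.50/1 → 7; chars 67.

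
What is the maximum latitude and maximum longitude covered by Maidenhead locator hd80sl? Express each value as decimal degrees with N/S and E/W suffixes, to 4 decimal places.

59.5000° S, 22.4167° W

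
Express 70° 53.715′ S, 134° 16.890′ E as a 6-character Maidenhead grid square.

PB79dc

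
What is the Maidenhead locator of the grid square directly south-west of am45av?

AM35xu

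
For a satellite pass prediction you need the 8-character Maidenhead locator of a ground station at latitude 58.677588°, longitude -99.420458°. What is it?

EO08gq92

Shift to the Maidenhead origin (180°W, 90°S): lon 80.57954, lat 148.67759.
Field (20°×10°, letters A–R): 80.57954/20 → 4 → E, 148.67759/10 → 14 → O; chars EO.
Square (2°×1°, digits 0–9): 0.57954/2 → 0, 8.67759/1 → 8; chars 08.
Subsquare (5′×2.5′, letters a–x): 0.57954/0.0833333 → 6 → g, 0.67759/0.0416667 → 16 → q; chars gq.
Extended square (30″×15″, digits 0–9): 0.07954/0.00833333 → 9, 0.01092/0.00416667 → 2; chars 92.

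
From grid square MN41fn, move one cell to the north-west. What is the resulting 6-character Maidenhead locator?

Longitude subsquare f = 5; −1 → 4 = e.
Latitude subsquare n = 13; +1 → 14 = o.

MN41eo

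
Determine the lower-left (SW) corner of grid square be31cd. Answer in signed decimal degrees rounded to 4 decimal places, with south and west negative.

Field B=1, E=4: +1·20° lon, +4·10° lat → SW at lon -160°, lat -50°.
Square 3, 1: +3·2° lon, +1·1° lat → SW at lon -154°, lat -49°.
Subsquare c=2, d=3: +2·0.0833333° lon, +3·0.0416667° lat → SW at lon -153.833°, lat -48.875°.
latitude -48.8750, longitude -153.8333.

-48.8750, -153.8333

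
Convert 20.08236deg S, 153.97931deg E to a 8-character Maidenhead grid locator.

QG69xw70

Add 180° to longitude and 90° to latitude: 333.97931, 69.91764.
Field (20°×10°, letters A–R): 333.97931/20 → 16 → Q, 69.91764/10 → 6 → G; chars QG.
Square (2°×1°, digits 0–9): 13.97931/2 → 6, 9.91764/1 → 9; chars 69.
Subsquare (5′×2.5′, letters a–x): 1.97931/0.0833333 → 23 → x, 0.91764/0.0416667 → 22 → w; chars xw.
Extended square (30″×15″, digits 0–9): 0.06264/0.00833333 → 7, 0.00097/0.00416667 → 0; chars 70.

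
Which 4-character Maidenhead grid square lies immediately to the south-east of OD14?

Longitude square 1; +1 → 2.
Latitude square 4; −1 → 3.

OD23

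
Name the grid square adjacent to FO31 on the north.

FO32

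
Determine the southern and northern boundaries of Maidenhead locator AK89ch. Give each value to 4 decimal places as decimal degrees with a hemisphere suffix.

19.2917° N, 19.3333° N

Field A=0, K=10: +0·20° lon, +10·10° lat → SW at lon -180°, lat 10°.
Square 8, 9: +8·2° lon, +9·1° lat → SW at lon -164°, lat 19°.
Subsquare c=2, h=7: +2·0.0833333° lon, +7·0.0416667° lat → SW at lon -163.833°, lat 19.2917°.
Cell spans 0.0833333° lon × 0.0416667° lat.
south 19.2917° N, north 19.3333° N.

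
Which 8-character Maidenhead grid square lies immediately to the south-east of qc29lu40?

QC29lt59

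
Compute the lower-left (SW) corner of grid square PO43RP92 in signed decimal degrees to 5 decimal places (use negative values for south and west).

53.63333, 129.49167

Field P=15, O=14: +15·20° lon, +14·10° lat → SW at lon 120°, lat 50°.
Square 4, 3: +4·2° lon, +3·1° lat → SW at lon 128°, lat 53°.
Subsquare r=17, p=15: +17·0.0833333° lon, +15·0.0416667° lat → SW at lon 129.417°, lat 53.625°.
Extended square 9, 2: +9·0.00833333° lon, +2·0.00416667° lat → SW at lon 129.492°, lat 53.6333°.
latitude 53.63333, longitude 129.49167.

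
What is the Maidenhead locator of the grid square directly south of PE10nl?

PE10nk

Latitude subsquare l = 11; −1 → 10 = k.
The longitude characters are unchanged.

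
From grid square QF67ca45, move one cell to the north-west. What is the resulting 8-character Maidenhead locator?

QF67ca36

Longitude extended square 4; −1 → 3.
Latitude extended square 5; +1 → 6.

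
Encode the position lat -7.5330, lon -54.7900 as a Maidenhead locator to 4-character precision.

GI22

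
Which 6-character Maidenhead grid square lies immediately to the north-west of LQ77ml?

LQ77lm

Longitude subsquare m = 12; −1 → 11 = l.
Latitude subsquare l = 11; +1 → 12 = m.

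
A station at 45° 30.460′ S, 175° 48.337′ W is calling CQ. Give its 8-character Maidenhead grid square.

AE24cl38

Shift to the Maidenhead origin (180°W, 90°S): lon 4.19438, lat 44.49233.
Field (20°×10°, letters A–R): lon ⌊4.19438/20⌋ = 0 → A; lat ⌊44.49233/10⌋ = 4 → E.
Square (2°×1°, digits 0–9): lon ⌊4.19438/2⌋ = 2; lat ⌊4.49233/1⌋ = 4.
Subsquare (5′×2.5′, letters a–x): lon ⌊0.19438/0.0833333⌋ = 2 → c; lat ⌊0.49233/0.0416667⌋ = 11 → l.
Extended square (30″×15″, digits 0–9): lon ⌊0.02772/0.00833333⌋ = 3; lat ⌊0.03400/0.00416667⌋ = 8.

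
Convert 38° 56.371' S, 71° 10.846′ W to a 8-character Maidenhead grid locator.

Offset from 180°W / 90°S: lon 108.81923°, lat 51.06048°.
Field (20°×10°, letters A–R): 108.81923/20 → 5 → F, 51.06048/10 → 5 → F; chars FF.
Square (2°×1°, digits 0–9): 8.81923/2 → 4, 1.06048/1 → 1; chars 41.
Subsquare (5′×2.5′, letters a–x): 0.81923/0.0833333 → 9 → j, 0.06048/0.0416667 → 1 → b; chars jb.
Extended square (30″×15″, digits 0–9): 0.06923/0.00833333 → 8, 0.01882/0.00416667 → 4; chars 84.

FF41jb84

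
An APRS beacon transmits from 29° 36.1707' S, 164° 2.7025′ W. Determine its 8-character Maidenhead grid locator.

Offset from 180°W / 90°S: lon 15.95496°, lat 60.39715°.
Field: 15.95496/20 → 0 → A, 60.39715/10 → 6 → G; chars AG.
Square: 15.95496/2 → 7, 0.39715/1 → 0; chars 70.
Subsquare: 1.95496/0.0833333 → 23 → x, 0.39715/0.0416667 → 9 → j; chars xj.
Extended square: 0.03829/0.00833333 → 4, 0.02215/0.00416667 → 5; chars 45.

AG70xj45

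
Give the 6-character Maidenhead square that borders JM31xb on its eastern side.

JM41ab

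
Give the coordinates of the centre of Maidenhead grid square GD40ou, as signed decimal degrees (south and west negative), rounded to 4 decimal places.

Field G=6, D=3: +6·20° lon, +3·10° lat → SW at lon -60°, lat -60°.
Square 4, 0: +4·2° lon, +0·1° lat → SW at lon -52°, lat -60°.
Subsquare o=14, u=20: +14·0.0833333° lon, +20·0.0416667° lat → SW at lon -50.8333°, lat -59.1667°.
Cell spans 0.0833333° lon × 0.0416667° lat. Centre is SW corner plus half of each.
latitude -59.1458, longitude -50.7917.

-59.1458, -50.7917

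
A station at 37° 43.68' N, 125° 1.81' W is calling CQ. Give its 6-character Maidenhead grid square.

Add 180° to longitude and 90° to latitude: 54.9698, 127.7280.
Field: 54.9698/20 → 2 → C, 127.7280/10 → 12 → M; chars CM.
Square: 14.9698/2 → 7, 7.7280/1 → 7; chars 77.
Subsquare: 0.9698/0.0833333 → 11 → l, 0.7280/0.0416667 → 17 → r; chars lr.

CM77lr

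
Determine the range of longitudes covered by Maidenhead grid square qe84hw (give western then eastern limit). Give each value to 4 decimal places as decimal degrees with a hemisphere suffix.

Field Q=16, E=4: +16·20° lon, +4·10° lat → SW at lon 140°, lat -50°.
Square 8, 4: +8·2° lon, +4·1° lat → SW at lon 156°, lat -46°.
Subsquare h=7, w=22: +7·0.0833333° lon, +22·0.0416667° lat → SW at lon 156.583°, lat -45.0833°.
Cell spans 0.0833333° lon × 0.0416667° lat.
west 156.5833° E, east 156.6667° E.

156.5833° E, 156.6667° E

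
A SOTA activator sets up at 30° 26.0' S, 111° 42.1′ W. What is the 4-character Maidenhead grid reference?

Shift to the Maidenhead origin (180°W, 90°S): lon 68.30, lat 59.57.
Field: lon ⌊68.30/20⌋ = 3 → D; lat ⌊59.57/10⌋ = 5 → F.
Square: lon ⌊8.30/2⌋ = 4; lat ⌊9.57/1⌋ = 9.

DF49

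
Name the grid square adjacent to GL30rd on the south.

Latitude subsquare d = 3; −1 → 2 = c.
The longitude characters are unchanged.

GL30rc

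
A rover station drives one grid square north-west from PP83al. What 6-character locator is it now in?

PP73xm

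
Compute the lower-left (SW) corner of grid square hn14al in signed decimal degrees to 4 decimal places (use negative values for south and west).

44.4583, -38.0000

Field H=7, N=13: +7·20° lon, +13·10° lat → SW at lon -40°, lat 40°.
Square 1, 4: +1·2° lon, +4·1° lat → SW at lon -38°, lat 44°.
Subsquare a=0, l=11: +0·0.0833333° lon, +11·0.0416667° lat → SW at lon -38°, lat 44.4583°.
latitude 44.4583, longitude -38.0000.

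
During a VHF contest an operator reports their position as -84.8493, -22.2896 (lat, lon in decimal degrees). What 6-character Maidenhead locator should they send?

Offset from 180°W / 90°S: lon 157.7104°, lat 5.1507°.
Field: lon ⌊157.7104/20⌋ = 7 → H; lat ⌊5.1507/10⌋ = 0 → A.
Square: lon ⌊17.7104/2⌋ = 8; lat ⌊5.1507/1⌋ = 5.
Subsquare: lon ⌊1.7104/0.0833333⌋ = 20 → u; lat ⌊0.1507/0.0416667⌋ = 3 → d.

HA85ud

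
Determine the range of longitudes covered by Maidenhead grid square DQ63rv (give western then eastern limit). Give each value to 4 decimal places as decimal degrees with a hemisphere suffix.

Field D=3, Q=16: +3·20° lon, +16·10° lat → SW at lon -120°, lat 70°.
Square 6, 3: +6·2° lon, +3·1° lat → SW at lon -108°, lat 73°.
Subsquare r=17, v=21: +17·0.0833333° lon, +21·0.0416667° lat → SW at lon -106.583°, lat 73.875°.
Cell spans 0.0833333° lon × 0.0416667° lat.
west 106.5833° W, east 106.5000° W.

106.5833° W, 106.5000° W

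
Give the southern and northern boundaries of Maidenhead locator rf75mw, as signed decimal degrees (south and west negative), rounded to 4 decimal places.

Field R=17, F=5: +17·20° lon, +5·10° lat → SW at lon 160°, lat -40°.
Square 7, 5: +7·2° lon, +5·1° lat → SW at lon 174°, lat -35°.
Subsquare m=12, w=22: +12·0.0833333° lon, +22·0.0416667° lat → SW at lon 175°, lat -34.0833°.
Cell spans 0.0833333° lon × 0.0416667° lat.
south -34.0833, north -34.0417.

-34.0833, -34.0417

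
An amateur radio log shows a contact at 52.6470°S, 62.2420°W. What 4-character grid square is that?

FD87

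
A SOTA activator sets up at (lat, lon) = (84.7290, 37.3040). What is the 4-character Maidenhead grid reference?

KR84

Shift to the Maidenhead origin (180°W, 90°S): lon 217.30, lat 174.73.
Field: 217.30/20 → 10 → K, 174.73/10 → 17 → R; chars KR.
Square: 17.30/2 → 8, 4.73/1 → 4; chars 84.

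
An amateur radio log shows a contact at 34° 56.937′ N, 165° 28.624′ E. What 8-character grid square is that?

RM24rw77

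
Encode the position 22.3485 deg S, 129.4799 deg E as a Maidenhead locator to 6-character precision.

PG47rp

Add 180° to longitude and 90° to latitude: 309.4799, 67.6515.
Field: 309.4799/20 → 15 → P, 67.6515/10 → 6 → G; chars PG.
Square: 9.4799/2 → 4, 7.6515/1 → 7; chars 47.
Subsquare: 1.4799/0.0833333 → 17 → r, 0.6515/0.0416667 → 15 → p; chars rp.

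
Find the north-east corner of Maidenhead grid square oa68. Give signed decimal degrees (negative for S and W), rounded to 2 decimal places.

Field O=14, A=0: +14·20° lon, +0·10° lat → SW at lon 100°, lat -90°.
Square 6, 8: +6·2° lon, +8·1° lat → SW at lon 112°, lat -82°.
Cell spans 2° lon × 1° lat. NE corner is SW corner plus one full cell.
latitude -81.00, longitude 114.00.

-81.00, 114.00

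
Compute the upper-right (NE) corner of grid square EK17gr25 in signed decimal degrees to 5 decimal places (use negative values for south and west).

Field E=4, K=10: +4·20° lon, +10·10° lat → SW at lon -100°, lat 10°.
Square 1, 7: +1·2° lon, +7·1° lat → SW at lon -98°, lat 17°.
Subsquare g=6, r=17: +6·0.0833333° lon, +17·0.0416667° lat → SW at lon -97.5°, lat 17.7083°.
Extended square 2, 5: +2·0.00833333° lon, +5·0.00416667° lat → SW at lon -97.4833°, lat 17.7292°.
Cell spans 0.00833333° lon × 0.00416667° lat. NE corner is SW corner plus one full cell.
latitude 17.73333, longitude -97.47500.

17.73333, -97.47500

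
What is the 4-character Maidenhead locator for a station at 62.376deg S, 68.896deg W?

Shift to the Maidenhead origin (180°W, 90°S): lon 111.10, lat 27.62.
Field: 111.10/20 → 5 → F, 27.62/10 → 2 → C; chars FC.
Square: 11.10/2 → 5, 7.62/1 → 7; chars 57.

FC57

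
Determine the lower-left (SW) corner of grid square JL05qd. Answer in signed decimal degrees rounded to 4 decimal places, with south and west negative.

25.1250, 1.3333

Field J=9, L=11: +9·20° lon, +11·10° lat → SW at lon 0°, lat 20°.
Square 0, 5: +0·2° lon, +5·1° lat → SW at lon 0°, lat 25°.
Subsquare q=16, d=3: +16·0.0833333° lon, +3·0.0416667° lat → SW at lon 1.33333°, lat 25.125°.
latitude 25.1250, longitude 1.3333.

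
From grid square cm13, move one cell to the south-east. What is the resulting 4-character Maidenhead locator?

CM22

Longitude square 1; +1 → 2.
Latitude square 3; −1 → 2.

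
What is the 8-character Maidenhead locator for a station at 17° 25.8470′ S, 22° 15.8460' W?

HH82un86

Shift to the Maidenhead origin (180°W, 90°S): lon 157.73590, lat 72.56922.
Field: 157.73590/20 → 7 → H, 72.56922/10 → 7 → H; chars HH.
Square: 17.73590/2 → 8, 2.56922/1 → 2; chars 82.
Subsquare: 1.73590/0.0833333 → 20 → u, 0.56922/0.0416667 → 13 → n; chars un.
Extended square: 0.06923/0.00833333 → 8, 0.02755/0.00416667 → 6; chars 86.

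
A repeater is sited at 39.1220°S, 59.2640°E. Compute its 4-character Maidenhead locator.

Shift to the Maidenhead origin (180°W, 90°S): lon 239.26, lat 50.88.
Field: 239.26/20 → 11 → L, 50.88/10 → 5 → F; chars LF.
Square: 19.26/2 → 9, 0.88/1 → 0; chars 90.

LF90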